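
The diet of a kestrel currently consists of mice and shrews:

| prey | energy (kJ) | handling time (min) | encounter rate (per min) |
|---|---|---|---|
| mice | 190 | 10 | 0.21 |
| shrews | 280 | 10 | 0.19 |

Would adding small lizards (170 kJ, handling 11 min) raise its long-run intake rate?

No

Intake rate on the current diet: R = (0.21×190 + 0.19×280) / (1 + 0.21×10 + 0.19×10) = 93.1/5 = 18.62 kJ/min.
small lizards: E/h = 170/11 = 15.45 kJ/min.
Since 15.45 < R, time spent handling small lizards is better spent searching.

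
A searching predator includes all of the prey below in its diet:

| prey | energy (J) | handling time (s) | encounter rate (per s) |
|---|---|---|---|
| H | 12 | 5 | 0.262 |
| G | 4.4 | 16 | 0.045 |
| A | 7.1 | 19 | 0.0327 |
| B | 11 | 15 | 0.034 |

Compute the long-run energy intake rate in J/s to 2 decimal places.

Energy encountered per unit search time: 0.262×12 + 0.045×4.4 + 0.0327×7.1 + 0.034×11 = 3.948 J/s.
Handling time per unit search time: 0.262×5 + 0.045×16 + 0.0327×19 + 0.034×15 = 3.161.
Rate = 3.948/(1 + 3.161) = 0.9488 J/s.

0.95 J/s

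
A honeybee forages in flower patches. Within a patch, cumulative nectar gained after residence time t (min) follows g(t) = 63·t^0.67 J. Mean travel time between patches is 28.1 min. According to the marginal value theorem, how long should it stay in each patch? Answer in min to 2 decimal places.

Optimal t* satisfies g'(t*) = g(t*)/(T + t*).
g'(t) = 0.67·63·t^-0.33. Setting 0.67·63·t^-0.33 = 63·t^0.67/(28.1+t) gives 0.67(28.1+t) = t, so 0.33·t = 0.67×28.1.
t* = 0.67×28.1/0.33 = 57.05 min.

57.05 min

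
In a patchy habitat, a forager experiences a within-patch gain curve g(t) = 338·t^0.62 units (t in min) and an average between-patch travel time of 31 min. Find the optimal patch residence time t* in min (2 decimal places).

Maximise g(t)/(T+t): set derivative to zero → g'(t)(T+t) = g(t).
g'(t) = 0.62·338·t^-0.38. Setting 0.62·338·t^-0.38 = 338·t^0.62/(31+t) gives 0.62(31+t) = t, so 0.38·t = 0.62×31.
t* = 0.62×31/0.38 = 50.58 min.

50.58 min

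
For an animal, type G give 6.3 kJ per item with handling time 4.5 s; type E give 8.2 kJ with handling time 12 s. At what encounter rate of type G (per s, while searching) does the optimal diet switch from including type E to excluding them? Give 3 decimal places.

The zero-one rule: include type E iff E₂/h₂ > λE₁/(1+λh₁). Equality gives the switch point.
λE₁h₂ = E₂ + λE₂h₁ ⇒ λ = E₂/(E₁h₂ − E₂h₁) = 8.2/(75.6 − 36.9) = 0.2119 per s.

0.212 per s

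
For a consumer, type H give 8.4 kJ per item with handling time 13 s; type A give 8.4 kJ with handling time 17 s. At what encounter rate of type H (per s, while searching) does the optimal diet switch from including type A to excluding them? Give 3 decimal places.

At the threshold, the rate on type H alone equals the profitability of type A: λ·8.4/(1 + λ·13) = 8.4/17 = 0.4941.
Rearranging, λ(8.4 − 0.4941×13) = 0.4941, so λ = 0.4941/1.976 = 0.25 per s.

0.250 per s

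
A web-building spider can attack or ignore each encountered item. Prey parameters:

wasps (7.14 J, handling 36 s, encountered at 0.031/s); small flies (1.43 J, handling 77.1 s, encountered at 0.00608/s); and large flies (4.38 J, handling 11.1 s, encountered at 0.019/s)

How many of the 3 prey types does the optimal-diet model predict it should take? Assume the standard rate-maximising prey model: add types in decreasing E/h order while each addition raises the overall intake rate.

2

E/h in descending order: large flies 0.395, wasps 0.198, small flies 0.0185 J/s. The optimal diet is the largest prefix of this list for which every included type satisfies E_i/h_i > R on the types above it.
Rate on top 1: 0.06873. wasps: 0.198 > 0.06873 → include.
Rate on top 2: 0.1309. small flies: 0.0185 < 0.1309 → exclude; stop.
Optimal diet: large flies, wasps — 2 of 3 types.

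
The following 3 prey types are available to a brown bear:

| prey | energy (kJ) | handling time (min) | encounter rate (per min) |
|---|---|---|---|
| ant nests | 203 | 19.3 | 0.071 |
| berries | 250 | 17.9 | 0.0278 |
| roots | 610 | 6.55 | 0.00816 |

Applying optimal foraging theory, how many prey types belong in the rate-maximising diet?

3

Profitabilities (E/h, kJ/min): roots 93.1, berries 14, ant nests 10.5. Add prey in this order while the next type's profitability exceeds the intake rate on those already taken.
Rate on top 1: 4.725. berries: 14 > 4.725 → include.
Rate on top 2: 7.69. ant nests: 10.5 > 7.69 → include.
Optimal diet: roots, berries, ant nests — 3 of 3 types.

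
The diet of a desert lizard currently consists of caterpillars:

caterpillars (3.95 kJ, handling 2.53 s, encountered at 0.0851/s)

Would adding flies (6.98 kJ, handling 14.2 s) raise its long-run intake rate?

Yes

Intake rate on the current diet: R = (0.0851×3.95) / (1 + 0.0851×2.53) = 0.3361/1.215 = 0.2766 kJ/s.
Profitability of flies: 6.98/14.2 = 0.4915 kJ/s.
Since 0.4915 > R, including flies increases the long-run rate.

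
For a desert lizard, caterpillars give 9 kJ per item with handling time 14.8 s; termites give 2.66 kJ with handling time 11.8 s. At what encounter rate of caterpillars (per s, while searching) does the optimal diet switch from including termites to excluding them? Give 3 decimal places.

0.040 per s

At the threshold, the rate on caterpillars alone equals the profitability of termites: λ·9/(1 + λ·14.8) = 2.66/11.8 = 0.2254.
Rearranging, λ(9 − 0.2254×14.8) = 0.2254, so λ = 0.2254/5.664 = 0.0398 per s.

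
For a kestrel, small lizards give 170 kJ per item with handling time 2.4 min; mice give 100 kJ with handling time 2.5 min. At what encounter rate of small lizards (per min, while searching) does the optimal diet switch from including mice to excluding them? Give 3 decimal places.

The zero-one rule: include mice iff E₂/h₂ > λE₁/(1+λh₁). Equality gives the switch point.
λE₁h₂ = E₂ + λE₂h₁ ⇒ λ = E₂/(E₁h₂ − E₂h₁) = 100/(425 − 240) = 0.5405 per min.

0.541 per min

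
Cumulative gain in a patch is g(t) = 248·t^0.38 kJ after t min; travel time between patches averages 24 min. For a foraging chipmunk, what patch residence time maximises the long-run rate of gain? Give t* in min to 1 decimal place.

Maximise g(t)/(T+t): set derivative to zero → g'(t)(T+t) = g(t).
g'(t) = 0.38·248·t^-0.62. Setting 0.38·248·t^-0.62 = 248·t^0.38/(24+t) gives 0.38(24+t) = t, so 0.62·t = 0.38×24.
t* = 0.38×24/0.62 = 14.71 min.

14.7 min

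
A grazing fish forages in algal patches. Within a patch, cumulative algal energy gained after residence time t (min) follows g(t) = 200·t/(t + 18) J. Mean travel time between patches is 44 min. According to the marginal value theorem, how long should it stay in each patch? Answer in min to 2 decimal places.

By the marginal value theorem, leave when the instantaneous gain rate g'(t) equals the habitat-wide average g(t)/(T + t).
g'(t) = 200·18/(t + 18)². Setting 200·18/(t+18)² = 200t/[(t+18)(44+t)] gives 18(44+t) = t(t+18), so t² = 18×44 = 792.
t* = √792 = 28.14 min.

28.14 min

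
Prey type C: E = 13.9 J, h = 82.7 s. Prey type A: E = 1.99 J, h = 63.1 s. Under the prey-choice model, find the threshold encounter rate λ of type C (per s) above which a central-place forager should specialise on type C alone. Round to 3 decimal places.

Drop type A once their profitability E₂/h₂ falls below the rate achievable on type C alone: E₂/h₂ = λE₁/(1 + λh₁).
Solve for λ: λE₁h₂ = E₂(1 + λh₁) → λ(E₁h₂ − E₂h₁) = E₂ → λ = E₂/(E₁h₂ − E₂h₁).
λ = 1.99/(13.9×63.1 − 1.99×82.7) = 1.99/712.5 = 0.002793 per s.

0.003 per s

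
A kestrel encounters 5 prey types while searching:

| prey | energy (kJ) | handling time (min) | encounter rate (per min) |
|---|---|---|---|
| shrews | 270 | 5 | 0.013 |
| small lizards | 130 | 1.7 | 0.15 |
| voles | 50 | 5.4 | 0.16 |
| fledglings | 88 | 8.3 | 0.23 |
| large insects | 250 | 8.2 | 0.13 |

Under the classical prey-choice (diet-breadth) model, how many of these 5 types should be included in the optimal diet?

3

E/h in descending order: small lizards 76.5, shrews 54, large insects 30.5, fledglings 10.6, voles 9.26 kJ/min. The optimal diet is the largest prefix of this list for which every included type satisfies E_i/h_i > R on the types above it.
Rate on top 1: 15.54. shrews: 54 > 15.54 → include.
Rate on top 2: 17.43. large insects: 30.5 > 17.43 → include.
Rate on top 3: 23.26. fledglings: 10.6 < 23.26 → exclude; stop.
Optimal diet: small lizards, shrews, large insects — 3 of 5 types.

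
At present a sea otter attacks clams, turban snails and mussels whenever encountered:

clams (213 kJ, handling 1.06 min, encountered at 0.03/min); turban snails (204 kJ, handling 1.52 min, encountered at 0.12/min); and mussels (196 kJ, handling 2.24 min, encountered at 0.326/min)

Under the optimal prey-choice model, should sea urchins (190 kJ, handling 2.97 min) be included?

Current rate: (0.03×213 + 0.12×204 + 0.326×196)/(1 + 0.03×1.06 + 0.12×1.52 + 0.326×2.24) = 48.74 kJ/min.
Profitability of sea urchins: 190/2.97 = 63.97 kJ/min.
Since 63.97 > R, including sea urchins increases the long-run rate.

Yes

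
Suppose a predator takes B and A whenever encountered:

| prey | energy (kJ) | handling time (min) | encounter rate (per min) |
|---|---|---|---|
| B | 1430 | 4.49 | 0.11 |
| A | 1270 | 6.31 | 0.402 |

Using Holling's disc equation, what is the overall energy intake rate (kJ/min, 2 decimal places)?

Energy encountered per unit search time: 0.11×1430 + 0.402×1270 = 667.8 kJ/min.
Handling time per unit search time: 0.11×4.49 + 0.402×6.31 = 3.031.
Rate = 667.8/(1 + 3.031) = 165.7 kJ/min.

165.70 kJ/min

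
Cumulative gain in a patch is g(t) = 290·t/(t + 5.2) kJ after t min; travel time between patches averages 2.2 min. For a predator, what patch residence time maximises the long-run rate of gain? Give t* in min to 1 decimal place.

Maximise g(t)/(T+t): set derivative to zero → g'(t)(T+t) = g(t).
g'(t) = 290·5.2/(t + 5.2)². Setting 290·5.2/(t+5.2)² = 290t/[(t+5.2)(2.2+t)] gives 5.2(2.2+t) = t(t+5.2), so t² = 5.2×2.2 = 11.44.
t* = √11.44 = 3.382 min.

3.4 min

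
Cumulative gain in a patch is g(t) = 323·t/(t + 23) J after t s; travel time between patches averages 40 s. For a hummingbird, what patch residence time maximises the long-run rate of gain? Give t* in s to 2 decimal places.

By the marginal value theorem, leave when the instantaneous gain rate g'(t) equals the habitat-wide average g(t)/(T + t).
g'(t) = 323·23/(t + 23)². Setting 323·23/(t+23)² = 323t/[(t+23)(40+t)] gives 23(40+t) = t(t+23), so t² = 23×40 = 920.
t* = √920 = 30.33 s.

30.33 s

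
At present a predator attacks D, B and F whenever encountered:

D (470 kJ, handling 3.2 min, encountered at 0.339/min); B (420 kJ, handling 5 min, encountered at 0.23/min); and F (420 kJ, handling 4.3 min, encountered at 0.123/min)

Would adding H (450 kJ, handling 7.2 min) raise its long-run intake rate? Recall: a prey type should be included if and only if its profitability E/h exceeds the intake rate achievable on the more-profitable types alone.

On D, B and F alone, R = ΣλE/(1+Σλh) = 307.6/3.764 = 81.73 kJ/min.
Profitability of H: 450/7.2 = 62.5 kJ/min.
Since 62.5 < R, time spent handling H is better spent searching.

No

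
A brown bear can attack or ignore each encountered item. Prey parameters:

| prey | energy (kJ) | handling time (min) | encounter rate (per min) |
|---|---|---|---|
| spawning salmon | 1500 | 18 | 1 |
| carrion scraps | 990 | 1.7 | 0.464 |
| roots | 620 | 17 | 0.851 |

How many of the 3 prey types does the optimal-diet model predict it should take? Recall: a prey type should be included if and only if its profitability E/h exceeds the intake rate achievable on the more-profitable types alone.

1

Profitabilities (E/h, kJ/min): carrion scraps 582, spawning salmon 83.3, roots 36.5. Add prey in this order while the next type's profitability exceeds the intake rate on those already taken.
Rate on top 1: 256.8. spawning salmon: 83.3 < 256.8 → exclude; stop.
Optimal diet: carrion scraps — 1 of 3 types.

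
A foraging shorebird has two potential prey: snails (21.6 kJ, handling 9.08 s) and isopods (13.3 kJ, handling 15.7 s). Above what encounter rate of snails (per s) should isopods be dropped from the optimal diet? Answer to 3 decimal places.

The zero-one rule: include isopods iff E₂/h₂ > λE₁/(1+λh₁). Equality gives the switch point.
λE₁h₂ = E₂ + λE₂h₁ ⇒ λ = E₂/(E₁h₂ − E₂h₁) = 13.3/(339.1 − 120.8) = 0.06091 per s.

0.061 per s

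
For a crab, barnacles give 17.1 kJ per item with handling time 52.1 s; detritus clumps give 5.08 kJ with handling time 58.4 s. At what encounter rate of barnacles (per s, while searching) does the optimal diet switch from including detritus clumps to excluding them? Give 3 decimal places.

At the threshold, the rate on barnacles alone equals the profitability of detritus clumps: λ·17.1/(1 + λ·52.1) = 5.08/58.4 = 0.08699.
Rearranging, λ(17.1 − 0.08699×52.1) = 0.08699, so λ = 0.08699/12.57 = 0.006921 per s.

0.007 per s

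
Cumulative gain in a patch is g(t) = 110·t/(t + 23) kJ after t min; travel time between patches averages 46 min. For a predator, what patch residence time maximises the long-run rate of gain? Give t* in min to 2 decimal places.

By the marginal value theorem, leave when the instantaneous gain rate g'(t) equals the habitat-wide average g(t)/(T + t).
g'(t) = 110·23/(t + 23)². Setting 110·23/(t+23)² = 110t/[(t+23)(46+t)] gives 23(46+t) = t(t+23), so t² = 23×46 = 1058.
t* = √1058 = 32.53 min.

32.53 min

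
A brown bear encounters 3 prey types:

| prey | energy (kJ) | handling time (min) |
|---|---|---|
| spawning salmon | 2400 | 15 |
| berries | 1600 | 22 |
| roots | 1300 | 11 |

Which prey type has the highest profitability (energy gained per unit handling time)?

In descending order of E/h:
spawning salmon: 2400/15 = 160 kJ/min
roots: 1300/11 = 118 kJ/min
berries: 1600/22 = 72.7 kJ/min

spawning salmon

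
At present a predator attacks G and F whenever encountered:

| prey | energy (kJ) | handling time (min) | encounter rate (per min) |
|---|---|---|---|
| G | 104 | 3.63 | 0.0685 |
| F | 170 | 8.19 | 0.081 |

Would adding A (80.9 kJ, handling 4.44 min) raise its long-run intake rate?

Intake rate on the current diet: R = (0.0685×104 + 0.081×170) / (1 + 0.0685×3.63 + 0.081×8.19) = 20.89/1.912 = 10.93 kJ/min.
A: E/h = 80.9/4.44 = 18.22 kJ/min.
Since 18.22 > R, including A increases the long-run rate.

Yes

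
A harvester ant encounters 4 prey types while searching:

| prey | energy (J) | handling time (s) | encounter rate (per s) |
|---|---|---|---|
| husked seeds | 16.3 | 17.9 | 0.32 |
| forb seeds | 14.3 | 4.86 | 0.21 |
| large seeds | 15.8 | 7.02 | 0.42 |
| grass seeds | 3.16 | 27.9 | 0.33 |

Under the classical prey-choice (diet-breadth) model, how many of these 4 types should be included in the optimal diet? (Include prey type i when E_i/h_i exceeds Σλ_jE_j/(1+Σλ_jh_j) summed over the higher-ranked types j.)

E/h in descending order: forb seeds 2.94, large seeds 2.25, husked seeds 0.911, grass seeds 0.113 J/s. The optimal diet is the largest prefix of this list for which every included type satisfies E_i/h_i > R on the types above it.
Rate on top 1: 1.486. large seeds: 2.25 > 1.486 → include.
Rate on top 2: 1.94. husked seeds: 0.911 < 1.94 → exclude; stop.
Optimal diet: forb seeds, large seeds — 2 of 4 types.

2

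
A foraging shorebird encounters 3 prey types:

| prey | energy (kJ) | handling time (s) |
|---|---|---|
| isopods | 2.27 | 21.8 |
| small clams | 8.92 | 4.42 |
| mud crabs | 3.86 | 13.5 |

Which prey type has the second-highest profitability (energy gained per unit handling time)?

In descending order of E/h:
small clams: 8.92/4.42 = 2.02 kJ/s
mud crabs: 3.86/13.5 = 0.286 kJ/s
isopods: 2.27/21.8 = 0.104 kJ/s

mud crabs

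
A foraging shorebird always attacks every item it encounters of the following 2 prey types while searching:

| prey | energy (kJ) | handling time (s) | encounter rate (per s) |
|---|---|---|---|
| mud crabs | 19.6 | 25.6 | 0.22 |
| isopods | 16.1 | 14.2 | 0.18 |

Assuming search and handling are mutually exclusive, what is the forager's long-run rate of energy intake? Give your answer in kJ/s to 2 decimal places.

R = Σλ_iE_i / (1 + Σλ_ih_i)
Numerator: 0.22×19.6 + 0.18×16.1 = 7.21
Denominator: 1 + 0.22×25.6 + 0.18×14.2 = 9.188
R = 7.21/9.188 = 0.7847 kJ/s

0.78 kJ/s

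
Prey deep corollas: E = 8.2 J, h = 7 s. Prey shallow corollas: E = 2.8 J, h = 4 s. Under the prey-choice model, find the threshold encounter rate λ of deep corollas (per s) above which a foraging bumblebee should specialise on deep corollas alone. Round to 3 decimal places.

0.212 per s

At the threshold, the rate on deep corollas alone equals the profitability of shallow corollas: λ·8.2/(1 + λ·7) = 2.8/4 = 0.7.
Rearranging, λ(8.2 − 0.7×7) = 0.7, so λ = 0.7/3.3 = 0.2121 per s.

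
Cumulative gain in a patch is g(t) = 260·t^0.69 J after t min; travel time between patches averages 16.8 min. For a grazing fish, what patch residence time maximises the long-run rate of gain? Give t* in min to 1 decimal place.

Optimal t* satisfies g'(t*) = g(t*)/(T + t*).
g'(t) = 0.69·260·t^-0.31. Setting 0.69·260·t^-0.31 = 260·t^0.69/(16.8+t) gives 0.69(16.8+t) = t, so 0.31·t = 0.69×16.8.
t* = 0.69×16.8/0.31 = 37.39 min.

37.4 min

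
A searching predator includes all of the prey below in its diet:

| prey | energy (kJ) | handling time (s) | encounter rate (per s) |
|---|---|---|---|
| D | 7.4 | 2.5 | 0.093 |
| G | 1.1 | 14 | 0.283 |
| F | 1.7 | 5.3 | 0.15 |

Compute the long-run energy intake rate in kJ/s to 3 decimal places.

0.209 kJ/s

R = (0.093×7.4 + 0.283×1.1 + 0.15×1.7) / (1 + 0.093×2.5 + 0.283×14 + 0.15×5.3) = 1.255/5.989 = 0.2094 kJ/s.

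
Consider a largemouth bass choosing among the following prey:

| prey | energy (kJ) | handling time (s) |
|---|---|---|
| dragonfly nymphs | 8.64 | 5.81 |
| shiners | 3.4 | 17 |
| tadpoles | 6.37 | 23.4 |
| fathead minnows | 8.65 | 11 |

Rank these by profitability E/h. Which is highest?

dragonfly nymphs

Profitability E/h (kJ/s): dragonfly nymphs = 8.64/5.81 = 1.49, shiners = 3.4/17 = 0.2, tadpoles = 6.37/23.4 = 0.272, fathead minnows = 8.65/11 = 0.786.
Ranked: dragonfly nymphs > fathead minnows > tadpoles > shiners.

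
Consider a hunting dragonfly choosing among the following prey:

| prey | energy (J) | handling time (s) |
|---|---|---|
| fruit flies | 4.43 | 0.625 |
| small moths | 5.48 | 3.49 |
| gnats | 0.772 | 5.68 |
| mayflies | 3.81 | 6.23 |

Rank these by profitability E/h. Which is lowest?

gnats

Profitability E/h (J/s): fruit flies = 4.43/0.625 = 7.09, small moths = 5.48/3.49 = 1.57, gnats = 0.772/5.68 = 0.136, mayflies = 3.81/6.23 = 0.612.
Ranked: fruit flies > small moths > mayflies > gnats.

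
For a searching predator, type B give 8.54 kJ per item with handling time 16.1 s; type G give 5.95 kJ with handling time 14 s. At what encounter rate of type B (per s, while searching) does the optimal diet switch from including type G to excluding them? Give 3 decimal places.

0.250 per s

The zero-one rule: include type G iff E₂/h₂ > λE₁/(1+λh₁). Equality gives the switch point.
λE₁h₂ = E₂ + λE₂h₁ ⇒ λ = E₂/(E₁h₂ − E₂h₁) = 5.95/(119.6 − 95.8) = 0.2504 per s.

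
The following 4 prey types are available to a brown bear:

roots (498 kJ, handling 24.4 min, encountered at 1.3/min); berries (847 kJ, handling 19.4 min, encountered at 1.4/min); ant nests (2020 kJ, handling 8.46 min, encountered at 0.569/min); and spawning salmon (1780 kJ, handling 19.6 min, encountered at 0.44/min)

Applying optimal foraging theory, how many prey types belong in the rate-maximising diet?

1

Rank by E/h (kJ/min): ant nests 239, spawning salmon 90.8, berries 43.7, roots 20.4. Include each in turn until the next type's E/h falls below the running intake rate.
Rate on top 1: 197.7. spawning salmon: 90.8 < 197.7 → exclude; stop.
Optimal diet: ant nests — 1 of 4 types.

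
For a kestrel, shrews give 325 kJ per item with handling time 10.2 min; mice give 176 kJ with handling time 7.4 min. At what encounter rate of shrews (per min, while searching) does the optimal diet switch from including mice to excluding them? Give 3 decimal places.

0.289 per min

The zero-one rule: include mice iff E₂/h₂ > λE₁/(1+λh₁). Equality gives the switch point.
λE₁h₂ = E₂ + λE₂h₁ ⇒ λ = E₂/(E₁h₂ − E₂h₁) = 176/(2405 − 1795) = 0.2886 per min.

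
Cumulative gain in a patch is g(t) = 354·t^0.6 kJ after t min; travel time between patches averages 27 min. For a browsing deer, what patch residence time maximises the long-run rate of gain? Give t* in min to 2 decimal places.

Optimal t* satisfies g'(t*) = g(t*)/(T + t*).
g'(t) = 0.6·354·t^-0.4. Setting 0.6·354·t^-0.4 = 354·t^0.6/(27+t) gives 0.6(27+t) = t, so 0.40·t = 0.6×27.
t* = 0.6×27/0.40 = 40.5 min.

40.50 min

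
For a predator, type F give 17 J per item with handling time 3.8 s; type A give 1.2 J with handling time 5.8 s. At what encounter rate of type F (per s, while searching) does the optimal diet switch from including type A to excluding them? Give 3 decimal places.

0.013 per s

Drop type A once their profitability E₂/h₂ falls below the rate achievable on type F alone: E₂/h₂ = λE₁/(1 + λh₁).
Solve for λ: λE₁h₂ = E₂(1 + λh₁) → λ(E₁h₂ − E₂h₁) = E₂ → λ = E₂/(E₁h₂ − E₂h₁).
λ = 1.2/(17×5.8 − 1.2×3.8) = 1.2/94.04 = 0.01276 per s.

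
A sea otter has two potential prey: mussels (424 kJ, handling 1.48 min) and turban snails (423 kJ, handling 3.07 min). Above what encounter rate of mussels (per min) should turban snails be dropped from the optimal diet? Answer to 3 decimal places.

Drop turban snails once their profitability E₂/h₂ falls below the rate achievable on mussels alone: E₂/h₂ = λE₁/(1 + λh₁).
Solve for λ: λE₁h₂ = E₂(1 + λh₁) → λ(E₁h₂ − E₂h₁) = E₂ → λ = E₂/(E₁h₂ − E₂h₁).
λ = 423/(424×3.07 − 423×1.48) = 423/675.6 = 0.6261 per min.

0.626 per min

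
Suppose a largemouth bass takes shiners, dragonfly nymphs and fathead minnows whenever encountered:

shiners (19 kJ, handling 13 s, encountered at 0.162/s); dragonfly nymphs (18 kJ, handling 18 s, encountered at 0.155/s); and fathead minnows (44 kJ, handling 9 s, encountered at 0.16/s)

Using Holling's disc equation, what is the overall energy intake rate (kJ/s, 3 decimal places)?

Energy encountered per unit search time: 0.162×19 + 0.155×18 + 0.16×44 = 12.91 kJ/s.
Handling time per unit search time: 0.162×13 + 0.155×18 + 0.16×9 = 6.336.
Rate = 12.91/(1 + 6.336) = 1.76 kJ/s.

1.760 kJ/s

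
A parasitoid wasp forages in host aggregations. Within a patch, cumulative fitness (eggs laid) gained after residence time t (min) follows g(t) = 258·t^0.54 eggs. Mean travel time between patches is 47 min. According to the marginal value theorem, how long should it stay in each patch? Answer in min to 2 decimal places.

By the marginal value theorem, leave when the instantaneous gain rate g'(t) equals the habitat-wide average g(t)/(T + t).
g'(t) = 0.54·258·t^-0.46. Setting 0.54·258·t^-0.46 = 258·t^0.54/(47+t) gives 0.54(47+t) = t, so 0.46·t = 0.54×47.
t* = 0.54×47/0.46 = 55.17 min.

55.17 min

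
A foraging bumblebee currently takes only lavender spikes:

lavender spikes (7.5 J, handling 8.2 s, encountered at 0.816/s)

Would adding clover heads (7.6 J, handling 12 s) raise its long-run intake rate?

No

Intake rate on the current diet: R = (0.816×7.5) / (1 + 0.816×8.2) = 6.12/7.691 = 0.7957 J/s.
clover heads: E/h = 7.6/12 = 0.6333 J/s.
0.6333 < 0.7957, so adding clover heads would lower the average — exclude it.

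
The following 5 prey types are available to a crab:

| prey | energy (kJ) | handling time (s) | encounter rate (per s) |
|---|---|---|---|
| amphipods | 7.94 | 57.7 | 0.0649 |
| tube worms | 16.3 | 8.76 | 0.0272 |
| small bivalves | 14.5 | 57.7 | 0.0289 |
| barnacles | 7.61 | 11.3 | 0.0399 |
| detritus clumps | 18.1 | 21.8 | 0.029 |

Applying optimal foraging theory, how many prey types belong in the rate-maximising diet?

Profitabilities (E/h, kJ/s): tube worms 1.86, detritus clumps 0.83, barnacles 0.673, small bivalves 0.251, amphipods 0.138. Add prey in this order while the next type's profitability exceeds the intake rate on those already taken.
Rate on top 1: 0.358. detritus clumps: 0.83 > 0.358 → include.
Rate on top 2: 0.5177. barnacles: 0.673 > 0.5177 → include.
Rate on top 3: 0.5479. small bivalves: 0.251 < 0.5479 → exclude; stop.
Optimal diet: tube worms, detritus clumps, barnacles — 3 of 5 types.

3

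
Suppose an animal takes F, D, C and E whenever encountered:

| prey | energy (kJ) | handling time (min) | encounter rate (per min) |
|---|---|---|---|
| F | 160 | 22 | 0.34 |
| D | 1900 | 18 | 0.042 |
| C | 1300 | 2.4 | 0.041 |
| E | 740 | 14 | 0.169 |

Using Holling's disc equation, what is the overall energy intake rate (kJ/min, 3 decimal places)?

R = (0.34×160 + 0.042×1900 + 0.041×1300 + 0.169×740) / (1 + 0.34×22 + 0.042×18 + 0.041×2.4 + 0.169×14) = 312.6/11.7 = 26.71 kJ/min.

26.714 kJ/min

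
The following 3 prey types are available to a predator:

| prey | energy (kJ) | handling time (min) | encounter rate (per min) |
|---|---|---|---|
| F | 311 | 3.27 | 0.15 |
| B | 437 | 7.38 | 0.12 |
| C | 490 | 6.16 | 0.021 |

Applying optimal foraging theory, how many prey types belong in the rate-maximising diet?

3

E/h in descending order: F 95.1, C 79.5, B 59.2 kJ/min. The optimal diet is the largest prefix of this list for which every included type satisfies E_i/h_i > R on the types above it.
Rate on top 1: 31.3. C: 79.5 > 31.3 → include.
Rate on top 2: 35.15. B: 59.2 > 35.15 → include.
Optimal diet: F, C, B — 3 of 3 types.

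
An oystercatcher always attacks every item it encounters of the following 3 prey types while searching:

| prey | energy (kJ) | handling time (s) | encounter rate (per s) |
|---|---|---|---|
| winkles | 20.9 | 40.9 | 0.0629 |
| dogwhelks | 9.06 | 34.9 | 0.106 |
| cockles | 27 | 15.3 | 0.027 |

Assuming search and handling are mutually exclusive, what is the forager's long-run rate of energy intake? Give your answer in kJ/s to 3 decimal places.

Energy encountered per unit search time: 0.0629×20.9 + 0.106×9.06 + 0.027×27 = 3.004 kJ/s.
Handling time per unit search time: 0.0629×40.9 + 0.106×34.9 + 0.027×15.3 = 6.685.
Rate = 3.004/(1 + 6.685) = 0.3909 kJ/s.

0.391 kJ/s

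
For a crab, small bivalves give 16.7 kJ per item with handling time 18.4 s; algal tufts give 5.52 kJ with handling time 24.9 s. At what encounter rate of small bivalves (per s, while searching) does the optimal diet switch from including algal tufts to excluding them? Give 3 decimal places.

The zero-one rule: include algal tufts iff E₂/h₂ > λE₁/(1+λh₁). Equality gives the switch point.
λE₁h₂ = E₂ + λE₂h₁ ⇒ λ = E₂/(E₁h₂ − E₂h₁) = 5.52/(415.8 − 101.6) = 0.01756 per s.

0.018 per s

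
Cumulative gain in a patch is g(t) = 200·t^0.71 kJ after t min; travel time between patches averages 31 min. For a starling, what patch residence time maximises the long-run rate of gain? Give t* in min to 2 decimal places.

75.90 min

Maximise g(t)/(T+t): set derivative to zero → g'(t)(T+t) = g(t).
g'(t) = 0.71·200·t^-0.29. Setting 0.71·200·t^-0.29 = 200·t^0.71/(31+t) gives 0.71(31+t) = t, so 0.29·t = 0.71×31.
t* = 0.71×31/0.29 = 75.9 min.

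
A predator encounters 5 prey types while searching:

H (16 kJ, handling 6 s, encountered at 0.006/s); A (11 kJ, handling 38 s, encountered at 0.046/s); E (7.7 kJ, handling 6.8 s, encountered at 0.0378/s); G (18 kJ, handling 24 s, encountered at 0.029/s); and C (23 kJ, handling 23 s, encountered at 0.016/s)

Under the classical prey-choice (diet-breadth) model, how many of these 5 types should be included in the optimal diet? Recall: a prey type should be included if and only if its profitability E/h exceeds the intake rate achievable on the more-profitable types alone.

Profitabilities (E/h, kJ/s): H 2.67, E 1.13, C 1, G 0.75, A 0.289. Add prey in this order while the next type's profitability exceeds the intake rate on those already taken.
Rate on top 1: 0.09266. E: 1.13 > 0.09266 → include.
Rate on top 2: 0.2993. C: 1 > 0.2993 → include.
Rate on top 3: 0.4546. G: 0.75 > 0.4546 → include.
Rate on top 4: 0.5418. A: 0.289 < 0.5418 → exclude; stop.
Optimal diet: H, E, C, G — 4 of 5 types.

4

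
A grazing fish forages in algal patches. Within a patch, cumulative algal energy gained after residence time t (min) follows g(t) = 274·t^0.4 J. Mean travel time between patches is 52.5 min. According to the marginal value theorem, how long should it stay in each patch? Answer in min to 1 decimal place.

By the marginal value theorem, leave when the instantaneous gain rate g'(t) equals the habitat-wide average g(t)/(T + t).
g'(t) = 0.4·274·t^-0.6. Setting 0.4·274·t^-0.6 = 274·t^0.4/(52.5+t) gives 0.4(52.5+t) = t, so 0.60·t = 0.4×52.5.
t* = 0.4×52.5/0.60 = 35 min.

35.0 min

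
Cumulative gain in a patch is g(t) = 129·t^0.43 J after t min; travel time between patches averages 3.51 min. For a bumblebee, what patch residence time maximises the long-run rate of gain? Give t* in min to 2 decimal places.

2.65 min

By the marginal value theorem, leave when the instantaneous gain rate g'(t) equals the habitat-wide average g(t)/(T + t).
g'(t) = 0.43·129·t^-0.57. Setting 0.43·129·t^-0.57 = 129·t^0.43/(3.51+t) gives 0.43(3.51+t) = t, so 0.57·t = 0.43×3.51.
t* = 0.43×3.51/0.57 = 2.648 min.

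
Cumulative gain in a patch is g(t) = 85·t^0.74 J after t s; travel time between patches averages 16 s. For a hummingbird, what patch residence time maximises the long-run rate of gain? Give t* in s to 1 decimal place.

Maximise g(t)/(T+t): set derivative to zero → g'(t)(T+t) = g(t).
g'(t) = 0.74·85·t^-0.26. Setting 0.74·85·t^-0.26 = 85·t^0.74/(16+t) gives 0.74(16+t) = t, so 0.26·t = 0.74×16.
t* = 0.74×16/0.26 = 45.54 s.

45.5 s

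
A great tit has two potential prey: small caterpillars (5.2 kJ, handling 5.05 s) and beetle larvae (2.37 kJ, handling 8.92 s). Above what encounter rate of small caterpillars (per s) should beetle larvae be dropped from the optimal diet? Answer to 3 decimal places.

The zero-one rule: include beetle larvae iff E₂/h₂ > λE₁/(1+λh₁). Equality gives the switch point.
λE₁h₂ = E₂ + λE₂h₁ ⇒ λ = E₂/(E₁h₂ − E₂h₁) = 2.37/(46.38 − 11.97) = 0.06886 per s.

0.069 per s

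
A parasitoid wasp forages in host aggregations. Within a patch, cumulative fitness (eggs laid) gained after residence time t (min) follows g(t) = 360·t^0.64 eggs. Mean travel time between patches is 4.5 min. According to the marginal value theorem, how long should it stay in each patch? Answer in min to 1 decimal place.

Maximise g(t)/(T+t): set derivative to zero → g'(t)(T+t) = g(t).
g'(t) = 0.64·360·t^-0.36. Setting 0.64·360·t^-0.36 = 360·t^0.64/(4.5+t) gives 0.64(4.5+t) = t, so 0.36·t = 0.64×4.5.
t* = 0.64×4.5/0.36 = 8 min.

8.0 min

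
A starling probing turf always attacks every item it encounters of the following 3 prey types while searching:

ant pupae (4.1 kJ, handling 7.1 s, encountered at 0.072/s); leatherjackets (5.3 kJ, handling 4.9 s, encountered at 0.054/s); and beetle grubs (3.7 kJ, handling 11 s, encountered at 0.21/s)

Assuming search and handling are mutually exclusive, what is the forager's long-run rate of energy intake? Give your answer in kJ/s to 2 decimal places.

R = Σλ_iE_i / (1 + Σλ_ih_i)
Numerator: 0.072×4.1 + 0.054×5.3 + 0.21×3.7 = 1.358
Denominator: 1 + 0.072×7.1 + 0.054×4.9 + 0.21×11 = 4.086
R = 1.358/4.086 = 0.3325 kJ/s

0.33 kJ/s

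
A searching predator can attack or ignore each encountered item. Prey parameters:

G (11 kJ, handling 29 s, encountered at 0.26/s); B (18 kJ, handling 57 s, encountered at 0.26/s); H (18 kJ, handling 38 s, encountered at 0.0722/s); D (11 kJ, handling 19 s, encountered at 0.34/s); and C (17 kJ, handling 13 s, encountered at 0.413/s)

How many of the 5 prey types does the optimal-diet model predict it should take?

Profitabilities (E/h, kJ/s): C 1.31, D 0.579, H 0.474, G 0.379, B 0.316. Add prey in this order while the next type's profitability exceeds the intake rate on those already taken.
Rate on top 1: 1.102. D: 0.579 < 1.102 → exclude; stop.
Optimal diet: C — 1 of 5 types.

1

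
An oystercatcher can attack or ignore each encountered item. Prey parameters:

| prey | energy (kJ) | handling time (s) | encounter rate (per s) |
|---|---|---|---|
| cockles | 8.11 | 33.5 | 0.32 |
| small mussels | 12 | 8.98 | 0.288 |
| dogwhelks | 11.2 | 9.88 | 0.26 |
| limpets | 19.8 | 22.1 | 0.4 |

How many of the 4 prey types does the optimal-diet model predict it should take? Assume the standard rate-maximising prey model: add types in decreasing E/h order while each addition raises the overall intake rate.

2

E/h in descending order: small mussels 1.34, dogwhelks 1.13, limpets 0.896, cockles 0.242 kJ/s. The optimal diet is the largest prefix of this list for which every included type satisfies E_i/h_i > R on the types above it.
Rate on top 1: 0.9637. dogwhelks: 1.13 > 0.9637 → include.
Rate on top 2: 1.035. limpets: 0.896 < 1.035 → exclude; stop.
Optimal diet: small mussels, dogwhelks — 2 of 4 types.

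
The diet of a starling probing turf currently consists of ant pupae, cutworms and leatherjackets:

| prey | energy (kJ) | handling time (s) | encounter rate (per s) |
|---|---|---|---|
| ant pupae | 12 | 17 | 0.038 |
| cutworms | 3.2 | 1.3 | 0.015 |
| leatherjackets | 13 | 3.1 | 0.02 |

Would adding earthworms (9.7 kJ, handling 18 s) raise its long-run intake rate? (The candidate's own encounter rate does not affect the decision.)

Intake rate on the current diet: R = (0.038×12 + 0.015×3.2 + 0.02×13) / (1 + 0.038×17 + 0.015×1.3 + 0.02×3.1) = 0.764/1.728 = 0.4423 kJ/s.
earthworms: E/h = 9.7/18 = 0.5389 kJ/s.
0.5389 > 0.4423, so adding earthworms raises the average — include it.

Yes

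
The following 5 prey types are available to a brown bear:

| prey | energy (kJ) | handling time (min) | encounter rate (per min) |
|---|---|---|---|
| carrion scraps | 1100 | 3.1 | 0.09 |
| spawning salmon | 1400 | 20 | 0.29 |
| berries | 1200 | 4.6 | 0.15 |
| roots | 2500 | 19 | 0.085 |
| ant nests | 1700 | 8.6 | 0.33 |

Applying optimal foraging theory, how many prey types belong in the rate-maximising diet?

3

Profitabilities (E/h, kJ/min): carrion scraps 355, berries 261, ant nests 198, roots 132, spawning salmon 70. Add prey in this order while the next type's profitability exceeds the intake rate on those already taken.
Rate on top 1: 77.4. berries: 261 > 77.4 → include.
Rate on top 2: 141.7. ant nests: 198 > 141.7 → include.
Rate on top 3: 174.7. roots: 132 < 174.7 → exclude; stop.
Optimal diet: carrion scraps, berries, ant nests — 3 of 5 types.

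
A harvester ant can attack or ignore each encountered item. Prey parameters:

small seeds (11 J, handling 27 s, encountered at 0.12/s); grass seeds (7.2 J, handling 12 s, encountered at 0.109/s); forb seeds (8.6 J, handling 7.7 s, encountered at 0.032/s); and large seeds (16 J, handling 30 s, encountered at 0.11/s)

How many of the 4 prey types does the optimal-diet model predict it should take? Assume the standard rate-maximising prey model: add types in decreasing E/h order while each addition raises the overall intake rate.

E/h in descending order: forb seeds 1.12, grass seeds 0.6, large seeds 0.533, small seeds 0.407 J/s. The optimal diet is the largest prefix of this list for which every included type satisfies E_i/h_i > R on the types above it.
Rate on top 1: 0.2208. grass seeds: 0.6 > 0.2208 → include.
Rate on top 2: 0.415. large seeds: 0.533 > 0.415 → include.
Rate on top 3: 0.4817. small seeds: 0.407 < 0.4817 → exclude; stop.
Optimal diet: forb seeds, grass seeds, large seeds — 3 of 4 types.

3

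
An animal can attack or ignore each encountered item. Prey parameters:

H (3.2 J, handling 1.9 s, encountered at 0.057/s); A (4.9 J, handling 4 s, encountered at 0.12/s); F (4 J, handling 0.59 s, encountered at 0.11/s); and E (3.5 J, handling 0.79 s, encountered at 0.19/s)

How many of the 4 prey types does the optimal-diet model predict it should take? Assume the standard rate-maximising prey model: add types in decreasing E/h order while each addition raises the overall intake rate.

4

E/h in descending order: F 6.78, E 4.43, H 1.68, A 1.23 J/s. The optimal diet is the largest prefix of this list for which every included type satisfies E_i/h_i > R on the types above it.
Rate on top 1: 0.4132. E: 4.43 > 0.4132 → include.
Rate on top 2: 0.9095. H: 1.68 > 0.9095 → include.
Rate on top 3: 0.9729. A: 1.23 > 0.9729 → include.
Optimal diet: F, E, H, A — 4 of 4 types.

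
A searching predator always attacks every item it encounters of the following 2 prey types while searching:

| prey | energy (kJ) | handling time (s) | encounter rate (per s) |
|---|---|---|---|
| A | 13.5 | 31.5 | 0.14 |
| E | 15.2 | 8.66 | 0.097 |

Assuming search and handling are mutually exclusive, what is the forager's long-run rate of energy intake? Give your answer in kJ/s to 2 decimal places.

0.54 kJ/s

R = Σλ_iE_i / (1 + Σλ_ih_i)
Numerator: 0.14×13.5 + 0.097×15.2 = 3.364
Denominator: 1 + 0.14×31.5 + 0.097×8.66 = 6.25
R = 3.364/6.25 = 0.5383 kJ/s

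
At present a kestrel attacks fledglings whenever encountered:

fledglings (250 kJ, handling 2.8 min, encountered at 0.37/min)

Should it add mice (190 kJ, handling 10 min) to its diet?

Current rate: (0.37×250)/(1 + 0.37×2.8) = 45.43 kJ/min.
mice: E/h = 190/10 = 19 kJ/min.
Since 19 < R, time spent handling mice is better spent searching.

No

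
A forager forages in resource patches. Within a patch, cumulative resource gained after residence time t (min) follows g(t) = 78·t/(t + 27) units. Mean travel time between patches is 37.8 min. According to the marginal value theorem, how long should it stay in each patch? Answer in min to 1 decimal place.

31.9 min

By the marginal value theorem, leave when the instantaneous gain rate g'(t) equals the habitat-wide average g(t)/(T + t).
g'(t) = 78·27/(t + 27)². Setting 78·27/(t+27)² = 78t/[(t+27)(37.8+t)] gives 27(37.8+t) = t(t+27), so t² = 27×37.8 = 1021.
t* = √1021 = 31.95 min.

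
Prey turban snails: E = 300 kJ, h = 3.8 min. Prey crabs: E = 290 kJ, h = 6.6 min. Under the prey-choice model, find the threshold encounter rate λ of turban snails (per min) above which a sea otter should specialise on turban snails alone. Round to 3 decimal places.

0.330 per min

At the threshold, the rate on turban snails alone equals the profitability of crabs: λ·300/(1 + λ·3.8) = 290/6.6 = 43.94.
Rearranging, λ(300 − 43.94×3.8) = 43.94, so λ = 43.94/133 = 0.3303 per min.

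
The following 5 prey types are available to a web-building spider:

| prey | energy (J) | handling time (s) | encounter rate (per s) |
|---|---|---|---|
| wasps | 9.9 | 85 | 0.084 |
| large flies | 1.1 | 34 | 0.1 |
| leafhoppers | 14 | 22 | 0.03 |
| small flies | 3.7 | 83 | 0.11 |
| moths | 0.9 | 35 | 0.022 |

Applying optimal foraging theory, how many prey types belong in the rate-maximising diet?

E/h in descending order: leafhoppers 0.636, wasps 0.116, small flies 0.0446, large flies 0.0324, moths 0.0257 J/s. The optimal diet is the largest prefix of this list for which every included type satisfies E_i/h_i > R on the types above it.
Rate on top 1: 0.253. wasps: 0.116 < 0.253 → exclude; stop.
Optimal diet: leafhoppers — 1 of 5 types.

1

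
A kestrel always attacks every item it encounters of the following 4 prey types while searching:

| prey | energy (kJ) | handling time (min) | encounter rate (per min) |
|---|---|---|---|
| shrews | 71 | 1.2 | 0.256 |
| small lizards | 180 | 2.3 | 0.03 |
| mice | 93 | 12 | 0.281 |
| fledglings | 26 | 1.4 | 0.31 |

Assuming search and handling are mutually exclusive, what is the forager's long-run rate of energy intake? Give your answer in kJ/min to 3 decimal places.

11.148 kJ/min

R = (0.256×71 + 0.03×180 + 0.281×93 + 0.31×26) / (1 + 0.256×1.2 + 0.03×2.3 + 0.281×12 + 0.31×1.4) = 57.77/5.182 = 11.15 kJ/min.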